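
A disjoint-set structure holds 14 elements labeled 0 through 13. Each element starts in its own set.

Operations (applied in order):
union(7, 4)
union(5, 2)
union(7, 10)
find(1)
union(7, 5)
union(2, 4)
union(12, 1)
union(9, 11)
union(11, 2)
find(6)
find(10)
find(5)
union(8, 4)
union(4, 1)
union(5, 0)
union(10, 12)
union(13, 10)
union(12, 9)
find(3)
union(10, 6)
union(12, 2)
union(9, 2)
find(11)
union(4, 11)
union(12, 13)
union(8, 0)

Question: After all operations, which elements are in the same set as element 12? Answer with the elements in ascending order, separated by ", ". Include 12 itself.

Answer: 0, 1, 2, 4, 5, 6, 7, 8, 9, 10, 11, 12, 13

Derivation:
Step 1: union(7, 4) -> merged; set of 7 now {4, 7}
Step 2: union(5, 2) -> merged; set of 5 now {2, 5}
Step 3: union(7, 10) -> merged; set of 7 now {4, 7, 10}
Step 4: find(1) -> no change; set of 1 is {1}
Step 5: union(7, 5) -> merged; set of 7 now {2, 4, 5, 7, 10}
Step 6: union(2, 4) -> already same set; set of 2 now {2, 4, 5, 7, 10}
Step 7: union(12, 1) -> merged; set of 12 now {1, 12}
Step 8: union(9, 11) -> merged; set of 9 now {9, 11}
Step 9: union(11, 2) -> merged; set of 11 now {2, 4, 5, 7, 9, 10, 11}
Step 10: find(6) -> no change; set of 6 is {6}
Step 11: find(10) -> no change; set of 10 is {2, 4, 5, 7, 9, 10, 11}
Step 12: find(5) -> no change; set of 5 is {2, 4, 5, 7, 9, 10, 11}
Step 13: union(8, 4) -> merged; set of 8 now {2, 4, 5, 7, 8, 9, 10, 11}
Step 14: union(4, 1) -> merged; set of 4 now {1, 2, 4, 5, 7, 8, 9, 10, 11, 12}
Step 15: union(5, 0) -> merged; set of 5 now {0, 1, 2, 4, 5, 7, 8, 9, 10, 11, 12}
Step 16: union(10, 12) -> already same set; set of 10 now {0, 1, 2, 4, 5, 7, 8, 9, 10, 11, 12}
Step 17: union(13, 10) -> merged; set of 13 now {0, 1, 2, 4, 5, 7, 8, 9, 10, 11, 12, 13}
Step 18: union(12, 9) -> already same set; set of 12 now {0, 1, 2, 4, 5, 7, 8, 9, 10, 11, 12, 13}
Step 19: find(3) -> no change; set of 3 is {3}
Step 20: union(10, 6) -> merged; set of 10 now {0, 1, 2, 4, 5, 6, 7, 8, 9, 10, 11, 12, 13}
Step 21: union(12, 2) -> already same set; set of 12 now {0, 1, 2, 4, 5, 6, 7, 8, 9, 10, 11, 12, 13}
Step 22: union(9, 2) -> already same set; set of 9 now {0, 1, 2, 4, 5, 6, 7, 8, 9, 10, 11, 12, 13}
Step 23: find(11) -> no change; set of 11 is {0, 1, 2, 4, 5, 6, 7, 8, 9, 10, 11, 12, 13}
Step 24: union(4, 11) -> already same set; set of 4 now {0, 1, 2, 4, 5, 6, 7, 8, 9, 10, 11, 12, 13}
Step 25: union(12, 13) -> already same set; set of 12 now {0, 1, 2, 4, 5, 6, 7, 8, 9, 10, 11, 12, 13}
Step 26: union(8, 0) -> already same set; set of 8 now {0, 1, 2, 4, 5, 6, 7, 8, 9, 10, 11, 12, 13}
Component of 12: {0, 1, 2, 4, 5, 6, 7, 8, 9, 10, 11, 12, 13}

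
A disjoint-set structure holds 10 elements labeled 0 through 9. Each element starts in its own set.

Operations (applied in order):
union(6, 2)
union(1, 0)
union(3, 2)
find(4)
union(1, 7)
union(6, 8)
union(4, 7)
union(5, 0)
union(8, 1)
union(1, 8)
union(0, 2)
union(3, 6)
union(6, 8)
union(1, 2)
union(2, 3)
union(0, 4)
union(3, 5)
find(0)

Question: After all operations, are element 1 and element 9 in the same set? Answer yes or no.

Answer: no

Derivation:
Step 1: union(6, 2) -> merged; set of 6 now {2, 6}
Step 2: union(1, 0) -> merged; set of 1 now {0, 1}
Step 3: union(3, 2) -> merged; set of 3 now {2, 3, 6}
Step 4: find(4) -> no change; set of 4 is {4}
Step 5: union(1, 7) -> merged; set of 1 now {0, 1, 7}
Step 6: union(6, 8) -> merged; set of 6 now {2, 3, 6, 8}
Step 7: union(4, 7) -> merged; set of 4 now {0, 1, 4, 7}
Step 8: union(5, 0) -> merged; set of 5 now {0, 1, 4, 5, 7}
Step 9: union(8, 1) -> merged; set of 8 now {0, 1, 2, 3, 4, 5, 6, 7, 8}
Step 10: union(1, 8) -> already same set; set of 1 now {0, 1, 2, 3, 4, 5, 6, 7, 8}
Step 11: union(0, 2) -> already same set; set of 0 now {0, 1, 2, 3, 4, 5, 6, 7, 8}
Step 12: union(3, 6) -> already same set; set of 3 now {0, 1, 2, 3, 4, 5, 6, 7, 8}
Step 13: union(6, 8) -> already same set; set of 6 now {0, 1, 2, 3, 4, 5, 6, 7, 8}
Step 14: union(1, 2) -> already same set; set of 1 now {0, 1, 2, 3, 4, 5, 6, 7, 8}
Step 15: union(2, 3) -> already same set; set of 2 now {0, 1, 2, 3, 4, 5, 6, 7, 8}
Step 16: union(0, 4) -> already same set; set of 0 now {0, 1, 2, 3, 4, 5, 6, 7, 8}
Step 17: union(3, 5) -> already same set; set of 3 now {0, 1, 2, 3, 4, 5, 6, 7, 8}
Step 18: find(0) -> no change; set of 0 is {0, 1, 2, 3, 4, 5, 6, 7, 8}
Set of 1: {0, 1, 2, 3, 4, 5, 6, 7, 8}; 9 is not a member.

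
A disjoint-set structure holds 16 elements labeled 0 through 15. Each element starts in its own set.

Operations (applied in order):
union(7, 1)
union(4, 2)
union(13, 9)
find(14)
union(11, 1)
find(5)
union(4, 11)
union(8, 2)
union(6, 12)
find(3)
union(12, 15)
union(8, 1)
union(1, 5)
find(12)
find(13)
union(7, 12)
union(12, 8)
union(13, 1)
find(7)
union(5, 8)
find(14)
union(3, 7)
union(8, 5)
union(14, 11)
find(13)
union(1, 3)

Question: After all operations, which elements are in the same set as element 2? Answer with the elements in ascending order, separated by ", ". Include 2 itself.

Answer: 1, 2, 3, 4, 5, 6, 7, 8, 9, 11, 12, 13, 14, 15

Derivation:
Step 1: union(7, 1) -> merged; set of 7 now {1, 7}
Step 2: union(4, 2) -> merged; set of 4 now {2, 4}
Step 3: union(13, 9) -> merged; set of 13 now {9, 13}
Step 4: find(14) -> no change; set of 14 is {14}
Step 5: union(11, 1) -> merged; set of 11 now {1, 7, 11}
Step 6: find(5) -> no change; set of 5 is {5}
Step 7: union(4, 11) -> merged; set of 4 now {1, 2, 4, 7, 11}
Step 8: union(8, 2) -> merged; set of 8 now {1, 2, 4, 7, 8, 11}
Step 9: union(6, 12) -> merged; set of 6 now {6, 12}
Step 10: find(3) -> no change; set of 3 is {3}
Step 11: union(12, 15) -> merged; set of 12 now {6, 12, 15}
Step 12: union(8, 1) -> already same set; set of 8 now {1, 2, 4, 7, 8, 11}
Step 13: union(1, 5) -> merged; set of 1 now {1, 2, 4, 5, 7, 8, 11}
Step 14: find(12) -> no change; set of 12 is {6, 12, 15}
Step 15: find(13) -> no change; set of 13 is {9, 13}
Step 16: union(7, 12) -> merged; set of 7 now {1, 2, 4, 5, 6, 7, 8, 11, 12, 15}
Step 17: union(12, 8) -> already same set; set of 12 now {1, 2, 4, 5, 6, 7, 8, 11, 12, 15}
Step 18: union(13, 1) -> merged; set of 13 now {1, 2, 4, 5, 6, 7, 8, 9, 11, 12, 13, 15}
Step 19: find(7) -> no change; set of 7 is {1, 2, 4, 5, 6, 7, 8, 9, 11, 12, 13, 15}
Step 20: union(5, 8) -> already same set; set of 5 now {1, 2, 4, 5, 6, 7, 8, 9, 11, 12, 13, 15}
Step 21: find(14) -> no change; set of 14 is {14}
Step 22: union(3, 7) -> merged; set of 3 now {1, 2, 3, 4, 5, 6, 7, 8, 9, 11, 12, 13, 15}
Step 23: union(8, 5) -> already same set; set of 8 now {1, 2, 3, 4, 5, 6, 7, 8, 9, 11, 12, 13, 15}
Step 24: union(14, 11) -> merged; set of 14 now {1, 2, 3, 4, 5, 6, 7, 8, 9, 11, 12, 13, 14, 15}
Step 25: find(13) -> no change; set of 13 is {1, 2, 3, 4, 5, 6, 7, 8, 9, 11, 12, 13, 14, 15}
Step 26: union(1, 3) -> already same set; set of 1 now {1, 2, 3, 4, 5, 6, 7, 8, 9, 11, 12, 13, 14, 15}
Component of 2: {1, 2, 3, 4, 5, 6, 7, 8, 9, 11, 12, 13, 14, 15}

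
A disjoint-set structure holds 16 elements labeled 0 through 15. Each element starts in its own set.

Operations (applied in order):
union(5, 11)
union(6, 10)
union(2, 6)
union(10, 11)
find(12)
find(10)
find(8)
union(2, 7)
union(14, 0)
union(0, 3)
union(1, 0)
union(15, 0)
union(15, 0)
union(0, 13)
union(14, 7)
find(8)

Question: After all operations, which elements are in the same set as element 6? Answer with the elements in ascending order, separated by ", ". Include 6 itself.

Answer: 0, 1, 2, 3, 5, 6, 7, 10, 11, 13, 14, 15

Derivation:
Step 1: union(5, 11) -> merged; set of 5 now {5, 11}
Step 2: union(6, 10) -> merged; set of 6 now {6, 10}
Step 3: union(2, 6) -> merged; set of 2 now {2, 6, 10}
Step 4: union(10, 11) -> merged; set of 10 now {2, 5, 6, 10, 11}
Step 5: find(12) -> no change; set of 12 is {12}
Step 6: find(10) -> no change; set of 10 is {2, 5, 6, 10, 11}
Step 7: find(8) -> no change; set of 8 is {8}
Step 8: union(2, 7) -> merged; set of 2 now {2, 5, 6, 7, 10, 11}
Step 9: union(14, 0) -> merged; set of 14 now {0, 14}
Step 10: union(0, 3) -> merged; set of 0 now {0, 3, 14}
Step 11: union(1, 0) -> merged; set of 1 now {0, 1, 3, 14}
Step 12: union(15, 0) -> merged; set of 15 now {0, 1, 3, 14, 15}
Step 13: union(15, 0) -> already same set; set of 15 now {0, 1, 3, 14, 15}
Step 14: union(0, 13) -> merged; set of 0 now {0, 1, 3, 13, 14, 15}
Step 15: union(14, 7) -> merged; set of 14 now {0, 1, 2, 3, 5, 6, 7, 10, 11, 13, 14, 15}
Step 16: find(8) -> no change; set of 8 is {8}
Component of 6: {0, 1, 2, 3, 5, 6, 7, 10, 11, 13, 14, 15}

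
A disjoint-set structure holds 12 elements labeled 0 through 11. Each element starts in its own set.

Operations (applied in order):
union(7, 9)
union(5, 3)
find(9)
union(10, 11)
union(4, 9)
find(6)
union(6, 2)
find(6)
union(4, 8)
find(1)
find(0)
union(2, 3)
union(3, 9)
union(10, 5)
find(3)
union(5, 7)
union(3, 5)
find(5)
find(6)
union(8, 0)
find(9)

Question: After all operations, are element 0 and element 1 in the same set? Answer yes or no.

Step 1: union(7, 9) -> merged; set of 7 now {7, 9}
Step 2: union(5, 3) -> merged; set of 5 now {3, 5}
Step 3: find(9) -> no change; set of 9 is {7, 9}
Step 4: union(10, 11) -> merged; set of 10 now {10, 11}
Step 5: union(4, 9) -> merged; set of 4 now {4, 7, 9}
Step 6: find(6) -> no change; set of 6 is {6}
Step 7: union(6, 2) -> merged; set of 6 now {2, 6}
Step 8: find(6) -> no change; set of 6 is {2, 6}
Step 9: union(4, 8) -> merged; set of 4 now {4, 7, 8, 9}
Step 10: find(1) -> no change; set of 1 is {1}
Step 11: find(0) -> no change; set of 0 is {0}
Step 12: union(2, 3) -> merged; set of 2 now {2, 3, 5, 6}
Step 13: union(3, 9) -> merged; set of 3 now {2, 3, 4, 5, 6, 7, 8, 9}
Step 14: union(10, 5) -> merged; set of 10 now {2, 3, 4, 5, 6, 7, 8, 9, 10, 11}
Step 15: find(3) -> no change; set of 3 is {2, 3, 4, 5, 6, 7, 8, 9, 10, 11}
Step 16: union(5, 7) -> already same set; set of 5 now {2, 3, 4, 5, 6, 7, 8, 9, 10, 11}
Step 17: union(3, 5) -> already same set; set of 3 now {2, 3, 4, 5, 6, 7, 8, 9, 10, 11}
Step 18: find(5) -> no change; set of 5 is {2, 3, 4, 5, 6, 7, 8, 9, 10, 11}
Step 19: find(6) -> no change; set of 6 is {2, 3, 4, 5, 6, 7, 8, 9, 10, 11}
Step 20: union(8, 0) -> merged; set of 8 now {0, 2, 3, 4, 5, 6, 7, 8, 9, 10, 11}
Step 21: find(9) -> no change; set of 9 is {0, 2, 3, 4, 5, 6, 7, 8, 9, 10, 11}
Set of 0: {0, 2, 3, 4, 5, 6, 7, 8, 9, 10, 11}; 1 is not a member.

Answer: no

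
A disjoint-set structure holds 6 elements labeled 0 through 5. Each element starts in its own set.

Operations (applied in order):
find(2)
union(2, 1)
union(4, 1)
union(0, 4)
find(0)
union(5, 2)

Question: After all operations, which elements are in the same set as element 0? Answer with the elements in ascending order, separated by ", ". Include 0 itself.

Answer: 0, 1, 2, 4, 5

Derivation:
Step 1: find(2) -> no change; set of 2 is {2}
Step 2: union(2, 1) -> merged; set of 2 now {1, 2}
Step 3: union(4, 1) -> merged; set of 4 now {1, 2, 4}
Step 4: union(0, 4) -> merged; set of 0 now {0, 1, 2, 4}
Step 5: find(0) -> no change; set of 0 is {0, 1, 2, 4}
Step 6: union(5, 2) -> merged; set of 5 now {0, 1, 2, 4, 5}
Component of 0: {0, 1, 2, 4, 5}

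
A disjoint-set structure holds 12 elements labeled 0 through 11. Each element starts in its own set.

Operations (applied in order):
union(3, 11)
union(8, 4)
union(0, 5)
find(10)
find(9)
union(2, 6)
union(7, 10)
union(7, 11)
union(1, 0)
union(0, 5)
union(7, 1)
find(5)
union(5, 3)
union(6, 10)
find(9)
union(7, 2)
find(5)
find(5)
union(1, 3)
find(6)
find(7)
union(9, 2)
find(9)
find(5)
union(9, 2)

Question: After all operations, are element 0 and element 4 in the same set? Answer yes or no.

Answer: no

Derivation:
Step 1: union(3, 11) -> merged; set of 3 now {3, 11}
Step 2: union(8, 4) -> merged; set of 8 now {4, 8}
Step 3: union(0, 5) -> merged; set of 0 now {0, 5}
Step 4: find(10) -> no change; set of 10 is {10}
Step 5: find(9) -> no change; set of 9 is {9}
Step 6: union(2, 6) -> merged; set of 2 now {2, 6}
Step 7: union(7, 10) -> merged; set of 7 now {7, 10}
Step 8: union(7, 11) -> merged; set of 7 now {3, 7, 10, 11}
Step 9: union(1, 0) -> merged; set of 1 now {0, 1, 5}
Step 10: union(0, 5) -> already same set; set of 0 now {0, 1, 5}
Step 11: union(7, 1) -> merged; set of 7 now {0, 1, 3, 5, 7, 10, 11}
Step 12: find(5) -> no change; set of 5 is {0, 1, 3, 5, 7, 10, 11}
Step 13: union(5, 3) -> already same set; set of 5 now {0, 1, 3, 5, 7, 10, 11}
Step 14: union(6, 10) -> merged; set of 6 now {0, 1, 2, 3, 5, 6, 7, 10, 11}
Step 15: find(9) -> no change; set of 9 is {9}
Step 16: union(7, 2) -> already same set; set of 7 now {0, 1, 2, 3, 5, 6, 7, 10, 11}
Step 17: find(5) -> no change; set of 5 is {0, 1, 2, 3, 5, 6, 7, 10, 11}
Step 18: find(5) -> no change; set of 5 is {0, 1, 2, 3, 5, 6, 7, 10, 11}
Step 19: union(1, 3) -> already same set; set of 1 now {0, 1, 2, 3, 5, 6, 7, 10, 11}
Step 20: find(6) -> no change; set of 6 is {0, 1, 2, 3, 5, 6, 7, 10, 11}
Step 21: find(7) -> no change; set of 7 is {0, 1, 2, 3, 5, 6, 7, 10, 11}
Step 22: union(9, 2) -> merged; set of 9 now {0, 1, 2, 3, 5, 6, 7, 9, 10, 11}
Step 23: find(9) -> no change; set of 9 is {0, 1, 2, 3, 5, 6, 7, 9, 10, 11}
Step 24: find(5) -> no change; set of 5 is {0, 1, 2, 3, 5, 6, 7, 9, 10, 11}
Step 25: union(9, 2) -> already same set; set of 9 now {0, 1, 2, 3, 5, 6, 7, 9, 10, 11}
Set of 0: {0, 1, 2, 3, 5, 6, 7, 9, 10, 11}; 4 is not a member.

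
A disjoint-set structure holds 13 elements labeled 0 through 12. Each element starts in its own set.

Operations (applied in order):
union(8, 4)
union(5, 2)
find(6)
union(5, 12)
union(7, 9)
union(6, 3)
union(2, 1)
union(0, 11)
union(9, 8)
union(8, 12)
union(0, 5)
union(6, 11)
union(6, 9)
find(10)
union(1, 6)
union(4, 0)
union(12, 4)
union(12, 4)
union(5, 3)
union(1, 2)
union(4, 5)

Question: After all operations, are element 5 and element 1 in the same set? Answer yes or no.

Answer: yes

Derivation:
Step 1: union(8, 4) -> merged; set of 8 now {4, 8}
Step 2: union(5, 2) -> merged; set of 5 now {2, 5}
Step 3: find(6) -> no change; set of 6 is {6}
Step 4: union(5, 12) -> merged; set of 5 now {2, 5, 12}
Step 5: union(7, 9) -> merged; set of 7 now {7, 9}
Step 6: union(6, 3) -> merged; set of 6 now {3, 6}
Step 7: union(2, 1) -> merged; set of 2 now {1, 2, 5, 12}
Step 8: union(0, 11) -> merged; set of 0 now {0, 11}
Step 9: union(9, 8) -> merged; set of 9 now {4, 7, 8, 9}
Step 10: union(8, 12) -> merged; set of 8 now {1, 2, 4, 5, 7, 8, 9, 12}
Step 11: union(0, 5) -> merged; set of 0 now {0, 1, 2, 4, 5, 7, 8, 9, 11, 12}
Step 12: union(6, 11) -> merged; set of 6 now {0, 1, 2, 3, 4, 5, 6, 7, 8, 9, 11, 12}
Step 13: union(6, 9) -> already same set; set of 6 now {0, 1, 2, 3, 4, 5, 6, 7, 8, 9, 11, 12}
Step 14: find(10) -> no change; set of 10 is {10}
Step 15: union(1, 6) -> already same set; set of 1 now {0, 1, 2, 3, 4, 5, 6, 7, 8, 9, 11, 12}
Step 16: union(4, 0) -> already same set; set of 4 now {0, 1, 2, 3, 4, 5, 6, 7, 8, 9, 11, 12}
Step 17: union(12, 4) -> already same set; set of 12 now {0, 1, 2, 3, 4, 5, 6, 7, 8, 9, 11, 12}
Step 18: union(12, 4) -> already same set; set of 12 now {0, 1, 2, 3, 4, 5, 6, 7, 8, 9, 11, 12}
Step 19: union(5, 3) -> already same set; set of 5 now {0, 1, 2, 3, 4, 5, 6, 7, 8, 9, 11, 12}
Step 20: union(1, 2) -> already same set; set of 1 now {0, 1, 2, 3, 4, 5, 6, 7, 8, 9, 11, 12}
Step 21: union(4, 5) -> already same set; set of 4 now {0, 1, 2, 3, 4, 5, 6, 7, 8, 9, 11, 12}
Set of 5: {0, 1, 2, 3, 4, 5, 6, 7, 8, 9, 11, 12}; 1 is a member.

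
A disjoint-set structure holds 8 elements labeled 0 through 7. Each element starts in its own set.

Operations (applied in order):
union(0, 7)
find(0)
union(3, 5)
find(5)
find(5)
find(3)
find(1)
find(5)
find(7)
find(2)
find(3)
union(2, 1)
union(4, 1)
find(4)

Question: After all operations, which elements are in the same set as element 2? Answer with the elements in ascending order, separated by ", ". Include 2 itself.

Step 1: union(0, 7) -> merged; set of 0 now {0, 7}
Step 2: find(0) -> no change; set of 0 is {0, 7}
Step 3: union(3, 5) -> merged; set of 3 now {3, 5}
Step 4: find(5) -> no change; set of 5 is {3, 5}
Step 5: find(5) -> no change; set of 5 is {3, 5}
Step 6: find(3) -> no change; set of 3 is {3, 5}
Step 7: find(1) -> no change; set of 1 is {1}
Step 8: find(5) -> no change; set of 5 is {3, 5}
Step 9: find(7) -> no change; set of 7 is {0, 7}
Step 10: find(2) -> no change; set of 2 is {2}
Step 11: find(3) -> no change; set of 3 is {3, 5}
Step 12: union(2, 1) -> merged; set of 2 now {1, 2}
Step 13: union(4, 1) -> merged; set of 4 now {1, 2, 4}
Step 14: find(4) -> no change; set of 4 is {1, 2, 4}
Component of 2: {1, 2, 4}

Answer: 1, 2, 4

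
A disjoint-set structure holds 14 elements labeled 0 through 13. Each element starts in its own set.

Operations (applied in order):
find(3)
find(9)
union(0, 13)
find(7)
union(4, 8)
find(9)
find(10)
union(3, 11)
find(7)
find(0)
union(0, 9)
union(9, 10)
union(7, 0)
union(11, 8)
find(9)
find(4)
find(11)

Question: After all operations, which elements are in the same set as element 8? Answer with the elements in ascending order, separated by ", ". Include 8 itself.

Answer: 3, 4, 8, 11

Derivation:
Step 1: find(3) -> no change; set of 3 is {3}
Step 2: find(9) -> no change; set of 9 is {9}
Step 3: union(0, 13) -> merged; set of 0 now {0, 13}
Step 4: find(7) -> no change; set of 7 is {7}
Step 5: union(4, 8) -> merged; set of 4 now {4, 8}
Step 6: find(9) -> no change; set of 9 is {9}
Step 7: find(10) -> no change; set of 10 is {10}
Step 8: union(3, 11) -> merged; set of 3 now {3, 11}
Step 9: find(7) -> no change; set of 7 is {7}
Step 10: find(0) -> no change; set of 0 is {0, 13}
Step 11: union(0, 9) -> merged; set of 0 now {0, 9, 13}
Step 12: union(9, 10) -> merged; set of 9 now {0, 9, 10, 13}
Step 13: union(7, 0) -> merged; set of 7 now {0, 7, 9, 10, 13}
Step 14: union(11, 8) -> merged; set of 11 now {3, 4, 8, 11}
Step 15: find(9) -> no change; set of 9 is {0, 7, 9, 10, 13}
Step 16: find(4) -> no change; set of 4 is {3, 4, 8, 11}
Step 17: find(11) -> no change; set of 11 is {3, 4, 8, 11}
Component of 8: {3, 4, 8, 11}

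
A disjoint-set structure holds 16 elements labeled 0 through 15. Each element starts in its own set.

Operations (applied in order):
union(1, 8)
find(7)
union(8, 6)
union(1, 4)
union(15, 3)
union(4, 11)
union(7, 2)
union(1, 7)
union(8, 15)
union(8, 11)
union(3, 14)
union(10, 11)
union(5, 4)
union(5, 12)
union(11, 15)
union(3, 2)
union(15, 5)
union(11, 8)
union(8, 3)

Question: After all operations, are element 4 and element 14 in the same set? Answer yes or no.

Answer: yes

Derivation:
Step 1: union(1, 8) -> merged; set of 1 now {1, 8}
Step 2: find(7) -> no change; set of 7 is {7}
Step 3: union(8, 6) -> merged; set of 8 now {1, 6, 8}
Step 4: union(1, 4) -> merged; set of 1 now {1, 4, 6, 8}
Step 5: union(15, 3) -> merged; set of 15 now {3, 15}
Step 6: union(4, 11) -> merged; set of 4 now {1, 4, 6, 8, 11}
Step 7: union(7, 2) -> merged; set of 7 now {2, 7}
Step 8: union(1, 7) -> merged; set of 1 now {1, 2, 4, 6, 7, 8, 11}
Step 9: union(8, 15) -> merged; set of 8 now {1, 2, 3, 4, 6, 7, 8, 11, 15}
Step 10: union(8, 11) -> already same set; set of 8 now {1, 2, 3, 4, 6, 7, 8, 11, 15}
Step 11: union(3, 14) -> merged; set of 3 now {1, 2, 3, 4, 6, 7, 8, 11, 14, 15}
Step 12: union(10, 11) -> merged; set of 10 now {1, 2, 3, 4, 6, 7, 8, 10, 11, 14, 15}
Step 13: union(5, 4) -> merged; set of 5 now {1, 2, 3, 4, 5, 6, 7, 8, 10, 11, 14, 15}
Step 14: union(5, 12) -> merged; set of 5 now {1, 2, 3, 4, 5, 6, 7, 8, 10, 11, 12, 14, 15}
Step 15: union(11, 15) -> already same set; set of 11 now {1, 2, 3, 4, 5, 6, 7, 8, 10, 11, 12, 14, 15}
Step 16: union(3, 2) -> already same set; set of 3 now {1, 2, 3, 4, 5, 6, 7, 8, 10, 11, 12, 14, 15}
Step 17: union(15, 5) -> already same set; set of 15 now {1, 2, 3, 4, 5, 6, 7, 8, 10, 11, 12, 14, 15}
Step 18: union(11, 8) -> already same set; set of 11 now {1, 2, 3, 4, 5, 6, 7, 8, 10, 11, 12, 14, 15}
Step 19: union(8, 3) -> already same set; set of 8 now {1, 2, 3, 4, 5, 6, 7, 8, 10, 11, 12, 14, 15}
Set of 4: {1, 2, 3, 4, 5, 6, 7, 8, 10, 11, 12, 14, 15}; 14 is a member.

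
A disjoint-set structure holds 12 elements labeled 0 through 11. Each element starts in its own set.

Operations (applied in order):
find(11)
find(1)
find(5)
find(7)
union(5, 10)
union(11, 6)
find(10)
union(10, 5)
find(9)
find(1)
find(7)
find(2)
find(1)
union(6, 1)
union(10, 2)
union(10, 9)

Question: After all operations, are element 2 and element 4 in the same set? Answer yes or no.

Step 1: find(11) -> no change; set of 11 is {11}
Step 2: find(1) -> no change; set of 1 is {1}
Step 3: find(5) -> no change; set of 5 is {5}
Step 4: find(7) -> no change; set of 7 is {7}
Step 5: union(5, 10) -> merged; set of 5 now {5, 10}
Step 6: union(11, 6) -> merged; set of 11 now {6, 11}
Step 7: find(10) -> no change; set of 10 is {5, 10}
Step 8: union(10, 5) -> already same set; set of 10 now {5, 10}
Step 9: find(9) -> no change; set of 9 is {9}
Step 10: find(1) -> no change; set of 1 is {1}
Step 11: find(7) -> no change; set of 7 is {7}
Step 12: find(2) -> no change; set of 2 is {2}
Step 13: find(1) -> no change; set of 1 is {1}
Step 14: union(6, 1) -> merged; set of 6 now {1, 6, 11}
Step 15: union(10, 2) -> merged; set of 10 now {2, 5, 10}
Step 16: union(10, 9) -> merged; set of 10 now {2, 5, 9, 10}
Set of 2: {2, 5, 9, 10}; 4 is not a member.

Answer: no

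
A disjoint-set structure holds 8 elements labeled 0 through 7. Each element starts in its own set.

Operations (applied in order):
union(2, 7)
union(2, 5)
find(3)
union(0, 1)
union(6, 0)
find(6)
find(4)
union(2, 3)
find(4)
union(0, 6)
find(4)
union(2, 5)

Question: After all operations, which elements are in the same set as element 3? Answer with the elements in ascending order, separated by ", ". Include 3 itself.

Step 1: union(2, 7) -> merged; set of 2 now {2, 7}
Step 2: union(2, 5) -> merged; set of 2 now {2, 5, 7}
Step 3: find(3) -> no change; set of 3 is {3}
Step 4: union(0, 1) -> merged; set of 0 now {0, 1}
Step 5: union(6, 0) -> merged; set of 6 now {0, 1, 6}
Step 6: find(6) -> no change; set of 6 is {0, 1, 6}
Step 7: find(4) -> no change; set of 4 is {4}
Step 8: union(2, 3) -> merged; set of 2 now {2, 3, 5, 7}
Step 9: find(4) -> no change; set of 4 is {4}
Step 10: union(0, 6) -> already same set; set of 0 now {0, 1, 6}
Step 11: find(4) -> no change; set of 4 is {4}
Step 12: union(2, 5) -> already same set; set of 2 now {2, 3, 5, 7}
Component of 3: {2, 3, 5, 7}

Answer: 2, 3, 5, 7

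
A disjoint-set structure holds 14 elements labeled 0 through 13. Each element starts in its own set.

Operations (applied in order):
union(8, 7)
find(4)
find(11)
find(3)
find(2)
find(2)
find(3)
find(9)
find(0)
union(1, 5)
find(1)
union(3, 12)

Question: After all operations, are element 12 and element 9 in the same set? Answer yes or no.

Answer: no

Derivation:
Step 1: union(8, 7) -> merged; set of 8 now {7, 8}
Step 2: find(4) -> no change; set of 4 is {4}
Step 3: find(11) -> no change; set of 11 is {11}
Step 4: find(3) -> no change; set of 3 is {3}
Step 5: find(2) -> no change; set of 2 is {2}
Step 6: find(2) -> no change; set of 2 is {2}
Step 7: find(3) -> no change; set of 3 is {3}
Step 8: find(9) -> no change; set of 9 is {9}
Step 9: find(0) -> no change; set of 0 is {0}
Step 10: union(1, 5) -> merged; set of 1 now {1, 5}
Step 11: find(1) -> no change; set of 1 is {1, 5}
Step 12: union(3, 12) -> merged; set of 3 now {3, 12}
Set of 12: {3, 12}; 9 is not a member.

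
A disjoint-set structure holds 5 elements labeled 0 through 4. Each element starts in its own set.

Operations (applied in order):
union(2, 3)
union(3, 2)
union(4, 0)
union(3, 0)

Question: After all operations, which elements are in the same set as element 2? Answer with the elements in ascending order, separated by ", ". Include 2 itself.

Answer: 0, 2, 3, 4

Derivation:
Step 1: union(2, 3) -> merged; set of 2 now {2, 3}
Step 2: union(3, 2) -> already same set; set of 3 now {2, 3}
Step 3: union(4, 0) -> merged; set of 4 now {0, 4}
Step 4: union(3, 0) -> merged; set of 3 now {0, 2, 3, 4}
Component of 2: {0, 2, 3, 4}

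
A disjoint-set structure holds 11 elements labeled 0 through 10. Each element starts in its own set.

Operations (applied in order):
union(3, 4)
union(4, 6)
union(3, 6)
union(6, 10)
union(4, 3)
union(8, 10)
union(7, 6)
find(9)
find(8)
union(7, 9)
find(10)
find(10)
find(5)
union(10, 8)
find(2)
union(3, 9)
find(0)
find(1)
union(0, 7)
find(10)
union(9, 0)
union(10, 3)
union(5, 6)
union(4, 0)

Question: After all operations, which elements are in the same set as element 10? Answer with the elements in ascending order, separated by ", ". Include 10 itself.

Answer: 0, 3, 4, 5, 6, 7, 8, 9, 10

Derivation:
Step 1: union(3, 4) -> merged; set of 3 now {3, 4}
Step 2: union(4, 6) -> merged; set of 4 now {3, 4, 6}
Step 3: union(3, 6) -> already same set; set of 3 now {3, 4, 6}
Step 4: union(6, 10) -> merged; set of 6 now {3, 4, 6, 10}
Step 5: union(4, 3) -> already same set; set of 4 now {3, 4, 6, 10}
Step 6: union(8, 10) -> merged; set of 8 now {3, 4, 6, 8, 10}
Step 7: union(7, 6) -> merged; set of 7 now {3, 4, 6, 7, 8, 10}
Step 8: find(9) -> no change; set of 9 is {9}
Step 9: find(8) -> no change; set of 8 is {3, 4, 6, 7, 8, 10}
Step 10: union(7, 9) -> merged; set of 7 now {3, 4, 6, 7, 8, 9, 10}
Step 11: find(10) -> no change; set of 10 is {3, 4, 6, 7, 8, 9, 10}
Step 12: find(10) -> no change; set of 10 is {3, 4, 6, 7, 8, 9, 10}
Step 13: find(5) -> no change; set of 5 is {5}
Step 14: union(10, 8) -> already same set; set of 10 now {3, 4, 6, 7, 8, 9, 10}
Step 15: find(2) -> no change; set of 2 is {2}
Step 16: union(3, 9) -> already same set; set of 3 now {3, 4, 6, 7, 8, 9, 10}
Step 17: find(0) -> no change; set of 0 is {0}
Step 18: find(1) -> no change; set of 1 is {1}
Step 19: union(0, 7) -> merged; set of 0 now {0, 3, 4, 6, 7, 8, 9, 10}
Step 20: find(10) -> no change; set of 10 is {0, 3, 4, 6, 7, 8, 9, 10}
Step 21: union(9, 0) -> already same set; set of 9 now {0, 3, 4, 6, 7, 8, 9, 10}
Step 22: union(10, 3) -> already same set; set of 10 now {0, 3, 4, 6, 7, 8, 9, 10}
Step 23: union(5, 6) -> merged; set of 5 now {0, 3, 4, 5, 6, 7, 8, 9, 10}
Step 24: union(4, 0) -> already same set; set of 4 now {0, 3, 4, 5, 6, 7, 8, 9, 10}
Component of 10: {0, 3, 4, 5, 6, 7, 8, 9, 10}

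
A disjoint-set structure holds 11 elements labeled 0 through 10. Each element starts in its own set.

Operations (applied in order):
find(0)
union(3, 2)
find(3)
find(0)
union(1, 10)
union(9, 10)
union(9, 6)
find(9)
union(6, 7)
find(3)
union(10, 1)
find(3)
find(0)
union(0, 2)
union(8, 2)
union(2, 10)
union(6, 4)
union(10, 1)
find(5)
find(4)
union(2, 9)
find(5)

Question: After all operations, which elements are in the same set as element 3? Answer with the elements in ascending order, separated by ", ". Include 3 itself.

Answer: 0, 1, 2, 3, 4, 6, 7, 8, 9, 10

Derivation:
Step 1: find(0) -> no change; set of 0 is {0}
Step 2: union(3, 2) -> merged; set of 3 now {2, 3}
Step 3: find(3) -> no change; set of 3 is {2, 3}
Step 4: find(0) -> no change; set of 0 is {0}
Step 5: union(1, 10) -> merged; set of 1 now {1, 10}
Step 6: union(9, 10) -> merged; set of 9 now {1, 9, 10}
Step 7: union(9, 6) -> merged; set of 9 now {1, 6, 9, 10}
Step 8: find(9) -> no change; set of 9 is {1, 6, 9, 10}
Step 9: union(6, 7) -> merged; set of 6 now {1, 6, 7, 9, 10}
Step 10: find(3) -> no change; set of 3 is {2, 3}
Step 11: union(10, 1) -> already same set; set of 10 now {1, 6, 7, 9, 10}
Step 12: find(3) -> no change; set of 3 is {2, 3}
Step 13: find(0) -> no change; set of 0 is {0}
Step 14: union(0, 2) -> merged; set of 0 now {0, 2, 3}
Step 15: union(8, 2) -> merged; set of 8 now {0, 2, 3, 8}
Step 16: union(2, 10) -> merged; set of 2 now {0, 1, 2, 3, 6, 7, 8, 9, 10}
Step 17: union(6, 4) -> merged; set of 6 now {0, 1, 2, 3, 4, 6, 7, 8, 9, 10}
Step 18: union(10, 1) -> already same set; set of 10 now {0, 1, 2, 3, 4, 6, 7, 8, 9, 10}
Step 19: find(5) -> no change; set of 5 is {5}
Step 20: find(4) -> no change; set of 4 is {0, 1, 2, 3, 4, 6, 7, 8, 9, 10}
Step 21: union(2, 9) -> already same set; set of 2 now {0, 1, 2, 3, 4, 6, 7, 8, 9, 10}
Step 22: find(5) -> no change; set of 5 is {5}
Component of 3: {0, 1, 2, 3, 4, 6, 7, 8, 9, 10}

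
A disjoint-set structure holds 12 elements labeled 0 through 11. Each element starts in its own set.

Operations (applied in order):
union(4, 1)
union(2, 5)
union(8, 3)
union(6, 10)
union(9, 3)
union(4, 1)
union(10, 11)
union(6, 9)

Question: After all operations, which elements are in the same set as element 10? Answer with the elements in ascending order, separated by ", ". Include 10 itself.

Answer: 3, 6, 8, 9, 10, 11

Derivation:
Step 1: union(4, 1) -> merged; set of 4 now {1, 4}
Step 2: union(2, 5) -> merged; set of 2 now {2, 5}
Step 3: union(8, 3) -> merged; set of 8 now {3, 8}
Step 4: union(6, 10) -> merged; set of 6 now {6, 10}
Step 5: union(9, 3) -> merged; set of 9 now {3, 8, 9}
Step 6: union(4, 1) -> already same set; set of 4 now {1, 4}
Step 7: union(10, 11) -> merged; set of 10 now {6, 10, 11}
Step 8: union(6, 9) -> merged; set of 6 now {3, 6, 8, 9, 10, 11}
Component of 10: {3, 6, 8, 9, 10, 11}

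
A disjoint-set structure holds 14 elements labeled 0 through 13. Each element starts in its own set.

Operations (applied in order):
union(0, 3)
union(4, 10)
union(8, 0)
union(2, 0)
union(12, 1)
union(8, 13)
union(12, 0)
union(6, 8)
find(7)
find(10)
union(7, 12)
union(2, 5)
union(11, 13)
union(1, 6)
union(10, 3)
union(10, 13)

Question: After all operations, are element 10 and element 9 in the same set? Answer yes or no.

Step 1: union(0, 3) -> merged; set of 0 now {0, 3}
Step 2: union(4, 10) -> merged; set of 4 now {4, 10}
Step 3: union(8, 0) -> merged; set of 8 now {0, 3, 8}
Step 4: union(2, 0) -> merged; set of 2 now {0, 2, 3, 8}
Step 5: union(12, 1) -> merged; set of 12 now {1, 12}
Step 6: union(8, 13) -> merged; set of 8 now {0, 2, 3, 8, 13}
Step 7: union(12, 0) -> merged; set of 12 now {0, 1, 2, 3, 8, 12, 13}
Step 8: union(6, 8) -> merged; set of 6 now {0, 1, 2, 3, 6, 8, 12, 13}
Step 9: find(7) -> no change; set of 7 is {7}
Step 10: find(10) -> no change; set of 10 is {4, 10}
Step 11: union(7, 12) -> merged; set of 7 now {0, 1, 2, 3, 6, 7, 8, 12, 13}
Step 12: union(2, 5) -> merged; set of 2 now {0, 1, 2, 3, 5, 6, 7, 8, 12, 13}
Step 13: union(11, 13) -> merged; set of 11 now {0, 1, 2, 3, 5, 6, 7, 8, 11, 12, 13}
Step 14: union(1, 6) -> already same set; set of 1 now {0, 1, 2, 3, 5, 6, 7, 8, 11, 12, 13}
Step 15: union(10, 3) -> merged; set of 10 now {0, 1, 2, 3, 4, 5, 6, 7, 8, 10, 11, 12, 13}
Step 16: union(10, 13) -> already same set; set of 10 now {0, 1, 2, 3, 4, 5, 6, 7, 8, 10, 11, 12, 13}
Set of 10: {0, 1, 2, 3, 4, 5, 6, 7, 8, 10, 11, 12, 13}; 9 is not a member.

Answer: no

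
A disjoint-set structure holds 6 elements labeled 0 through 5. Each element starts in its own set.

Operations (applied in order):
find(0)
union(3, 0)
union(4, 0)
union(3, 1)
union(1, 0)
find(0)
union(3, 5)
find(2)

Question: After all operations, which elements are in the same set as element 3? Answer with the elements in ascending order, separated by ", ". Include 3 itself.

Step 1: find(0) -> no change; set of 0 is {0}
Step 2: union(3, 0) -> merged; set of 3 now {0, 3}
Step 3: union(4, 0) -> merged; set of 4 now {0, 3, 4}
Step 4: union(3, 1) -> merged; set of 3 now {0, 1, 3, 4}
Step 5: union(1, 0) -> already same set; set of 1 now {0, 1, 3, 4}
Step 6: find(0) -> no change; set of 0 is {0, 1, 3, 4}
Step 7: union(3, 5) -> merged; set of 3 now {0, 1, 3, 4, 5}
Step 8: find(2) -> no change; set of 2 is {2}
Component of 3: {0, 1, 3, 4, 5}

Answer: 0, 1, 3, 4, 5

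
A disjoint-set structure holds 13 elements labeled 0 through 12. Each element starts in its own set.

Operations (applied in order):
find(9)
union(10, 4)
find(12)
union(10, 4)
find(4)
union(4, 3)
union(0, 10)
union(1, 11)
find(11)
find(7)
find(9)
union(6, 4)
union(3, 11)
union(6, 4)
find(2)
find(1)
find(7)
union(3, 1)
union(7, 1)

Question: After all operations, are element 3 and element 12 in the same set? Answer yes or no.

Step 1: find(9) -> no change; set of 9 is {9}
Step 2: union(10, 4) -> merged; set of 10 now {4, 10}
Step 3: find(12) -> no change; set of 12 is {12}
Step 4: union(10, 4) -> already same set; set of 10 now {4, 10}
Step 5: find(4) -> no change; set of 4 is {4, 10}
Step 6: union(4, 3) -> merged; set of 4 now {3, 4, 10}
Step 7: union(0, 10) -> merged; set of 0 now {0, 3, 4, 10}
Step 8: union(1, 11) -> merged; set of 1 now {1, 11}
Step 9: find(11) -> no change; set of 11 is {1, 11}
Step 10: find(7) -> no change; set of 7 is {7}
Step 11: find(9) -> no change; set of 9 is {9}
Step 12: union(6, 4) -> merged; set of 6 now {0, 3, 4, 6, 10}
Step 13: union(3, 11) -> merged; set of 3 now {0, 1, 3, 4, 6, 10, 11}
Step 14: union(6, 4) -> already same set; set of 6 now {0, 1, 3, 4, 6, 10, 11}
Step 15: find(2) -> no change; set of 2 is {2}
Step 16: find(1) -> no change; set of 1 is {0, 1, 3, 4, 6, 10, 11}
Step 17: find(7) -> no change; set of 7 is {7}
Step 18: union(3, 1) -> already same set; set of 3 now {0, 1, 3, 4, 6, 10, 11}
Step 19: union(7, 1) -> merged; set of 7 now {0, 1, 3, 4, 6, 7, 10, 11}
Set of 3: {0, 1, 3, 4, 6, 7, 10, 11}; 12 is not a member.

Answer: no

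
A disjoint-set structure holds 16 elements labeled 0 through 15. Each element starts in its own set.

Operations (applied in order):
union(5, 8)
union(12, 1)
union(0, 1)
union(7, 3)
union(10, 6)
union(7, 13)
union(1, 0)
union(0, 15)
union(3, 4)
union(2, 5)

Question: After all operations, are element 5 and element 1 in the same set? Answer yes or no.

Answer: no

Derivation:
Step 1: union(5, 8) -> merged; set of 5 now {5, 8}
Step 2: union(12, 1) -> merged; set of 12 now {1, 12}
Step 3: union(0, 1) -> merged; set of 0 now {0, 1, 12}
Step 4: union(7, 3) -> merged; set of 7 now {3, 7}
Step 5: union(10, 6) -> merged; set of 10 now {6, 10}
Step 6: union(7, 13) -> merged; set of 7 now {3, 7, 13}
Step 7: union(1, 0) -> already same set; set of 1 now {0, 1, 12}
Step 8: union(0, 15) -> merged; set of 0 now {0, 1, 12, 15}
Step 9: union(3, 4) -> merged; set of 3 now {3, 4, 7, 13}
Step 10: union(2, 5) -> merged; set of 2 now {2, 5, 8}
Set of 5: {2, 5, 8}; 1 is not a member.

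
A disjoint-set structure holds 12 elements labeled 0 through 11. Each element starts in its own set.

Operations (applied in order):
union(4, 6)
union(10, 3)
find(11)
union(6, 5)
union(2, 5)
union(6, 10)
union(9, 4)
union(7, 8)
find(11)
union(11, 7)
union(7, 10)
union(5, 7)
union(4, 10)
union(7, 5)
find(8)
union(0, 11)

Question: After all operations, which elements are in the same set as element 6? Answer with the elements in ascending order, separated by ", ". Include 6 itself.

Step 1: union(4, 6) -> merged; set of 4 now {4, 6}
Step 2: union(10, 3) -> merged; set of 10 now {3, 10}
Step 3: find(11) -> no change; set of 11 is {11}
Step 4: union(6, 5) -> merged; set of 6 now {4, 5, 6}
Step 5: union(2, 5) -> merged; set of 2 now {2, 4, 5, 6}
Step 6: union(6, 10) -> merged; set of 6 now {2, 3, 4, 5, 6, 10}
Step 7: union(9, 4) -> merged; set of 9 now {2, 3, 4, 5, 6, 9, 10}
Step 8: union(7, 8) -> merged; set of 7 now {7, 8}
Step 9: find(11) -> no change; set of 11 is {11}
Step 10: union(11, 7) -> merged; set of 11 now {7, 8, 11}
Step 11: union(7, 10) -> merged; set of 7 now {2, 3, 4, 5, 6, 7, 8, 9, 10, 11}
Step 12: union(5, 7) -> already same set; set of 5 now {2, 3, 4, 5, 6, 7, 8, 9, 10, 11}
Step 13: union(4, 10) -> already same set; set of 4 now {2, 3, 4, 5, 6, 7, 8, 9, 10, 11}
Step 14: union(7, 5) -> already same set; set of 7 now {2, 3, 4, 5, 6, 7, 8, 9, 10, 11}
Step 15: find(8) -> no change; set of 8 is {2, 3, 4, 5, 6, 7, 8, 9, 10, 11}
Step 16: union(0, 11) -> merged; set of 0 now {0, 2, 3, 4, 5, 6, 7, 8, 9, 10, 11}
Component of 6: {0, 2, 3, 4, 5, 6, 7, 8, 9, 10, 11}

Answer: 0, 2, 3, 4, 5, 6, 7, 8, 9, 10, 11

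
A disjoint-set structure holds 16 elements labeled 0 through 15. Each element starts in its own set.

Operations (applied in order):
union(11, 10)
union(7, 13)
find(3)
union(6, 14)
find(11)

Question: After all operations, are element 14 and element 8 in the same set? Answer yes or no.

Step 1: union(11, 10) -> merged; set of 11 now {10, 11}
Step 2: union(7, 13) -> merged; set of 7 now {7, 13}
Step 3: find(3) -> no change; set of 3 is {3}
Step 4: union(6, 14) -> merged; set of 6 now {6, 14}
Step 5: find(11) -> no change; set of 11 is {10, 11}
Set of 14: {6, 14}; 8 is not a member.

Answer: no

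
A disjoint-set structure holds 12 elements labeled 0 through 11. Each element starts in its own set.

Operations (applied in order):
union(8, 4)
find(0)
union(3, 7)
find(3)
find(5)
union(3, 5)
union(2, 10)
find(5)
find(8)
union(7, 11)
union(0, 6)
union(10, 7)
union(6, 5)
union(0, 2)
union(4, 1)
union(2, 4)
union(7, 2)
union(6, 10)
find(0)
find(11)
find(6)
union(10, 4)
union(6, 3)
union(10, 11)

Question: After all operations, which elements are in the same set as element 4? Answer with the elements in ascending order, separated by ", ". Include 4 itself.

Step 1: union(8, 4) -> merged; set of 8 now {4, 8}
Step 2: find(0) -> no change; set of 0 is {0}
Step 3: union(3, 7) -> merged; set of 3 now {3, 7}
Step 4: find(3) -> no change; set of 3 is {3, 7}
Step 5: find(5) -> no change; set of 5 is {5}
Step 6: union(3, 5) -> merged; set of 3 now {3, 5, 7}
Step 7: union(2, 10) -> merged; set of 2 now {2, 10}
Step 8: find(5) -> no change; set of 5 is {3, 5, 7}
Step 9: find(8) -> no change; set of 8 is {4, 8}
Step 10: union(7, 11) -> merged; set of 7 now {3, 5, 7, 11}
Step 11: union(0, 6) -> merged; set of 0 now {0, 6}
Step 12: union(10, 7) -> merged; set of 10 now {2, 3, 5, 7, 10, 11}
Step 13: union(6, 5) -> merged; set of 6 now {0, 2, 3, 5, 6, 7, 10, 11}
Step 14: union(0, 2) -> already same set; set of 0 now {0, 2, 3, 5, 6, 7, 10, 11}
Step 15: union(4, 1) -> merged; set of 4 now {1, 4, 8}
Step 16: union(2, 4) -> merged; set of 2 now {0, 1, 2, 3, 4, 5, 6, 7, 8, 10, 11}
Step 17: union(7, 2) -> already same set; set of 7 now {0, 1, 2, 3, 4, 5, 6, 7, 8, 10, 11}
Step 18: union(6, 10) -> already same set; set of 6 now {0, 1, 2, 3, 4, 5, 6, 7, 8, 10, 11}
Step 19: find(0) -> no change; set of 0 is {0, 1, 2, 3, 4, 5, 6, 7, 8, 10, 11}
Step 20: find(11) -> no change; set of 11 is {0, 1, 2, 3, 4, 5, 6, 7, 8, 10, 11}
Step 21: find(6) -> no change; set of 6 is {0, 1, 2, 3, 4, 5, 6, 7, 8, 10, 11}
Step 22: union(10, 4) -> already same set; set of 10 now {0, 1, 2, 3, 4, 5, 6, 7, 8, 10, 11}
Step 23: union(6, 3) -> already same set; set of 6 now {0, 1, 2, 3, 4, 5, 6, 7, 8, 10, 11}
Step 24: union(10, 11) -> already same set; set of 10 now {0, 1, 2, 3, 4, 5, 6, 7, 8, 10, 11}
Component of 4: {0, 1, 2, 3, 4, 5, 6, 7, 8, 10, 11}

Answer: 0, 1, 2, 3, 4, 5, 6, 7, 8, 10, 11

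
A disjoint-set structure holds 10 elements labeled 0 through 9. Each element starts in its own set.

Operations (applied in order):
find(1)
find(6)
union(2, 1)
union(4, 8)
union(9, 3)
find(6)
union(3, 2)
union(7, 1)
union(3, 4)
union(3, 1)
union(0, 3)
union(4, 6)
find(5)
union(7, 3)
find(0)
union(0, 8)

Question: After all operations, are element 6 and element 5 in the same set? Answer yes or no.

Step 1: find(1) -> no change; set of 1 is {1}
Step 2: find(6) -> no change; set of 6 is {6}
Step 3: union(2, 1) -> merged; set of 2 now {1, 2}
Step 4: union(4, 8) -> merged; set of 4 now {4, 8}
Step 5: union(9, 3) -> merged; set of 9 now {3, 9}
Step 6: find(6) -> no change; set of 6 is {6}
Step 7: union(3, 2) -> merged; set of 3 now {1, 2, 3, 9}
Step 8: union(7, 1) -> merged; set of 7 now {1, 2, 3, 7, 9}
Step 9: union(3, 4) -> merged; set of 3 now {1, 2, 3, 4, 7, 8, 9}
Step 10: union(3, 1) -> already same set; set of 3 now {1, 2, 3, 4, 7, 8, 9}
Step 11: union(0, 3) -> merged; set of 0 now {0, 1, 2, 3, 4, 7, 8, 9}
Step 12: union(4, 6) -> merged; set of 4 now {0, 1, 2, 3, 4, 6, 7, 8, 9}
Step 13: find(5) -> no change; set of 5 is {5}
Step 14: union(7, 3) -> already same set; set of 7 now {0, 1, 2, 3, 4, 6, 7, 8, 9}
Step 15: find(0) -> no change; set of 0 is {0, 1, 2, 3, 4, 6, 7, 8, 9}
Step 16: union(0, 8) -> already same set; set of 0 now {0, 1, 2, 3, 4, 6, 7, 8, 9}
Set of 6: {0, 1, 2, 3, 4, 6, 7, 8, 9}; 5 is not a member.

Answer: no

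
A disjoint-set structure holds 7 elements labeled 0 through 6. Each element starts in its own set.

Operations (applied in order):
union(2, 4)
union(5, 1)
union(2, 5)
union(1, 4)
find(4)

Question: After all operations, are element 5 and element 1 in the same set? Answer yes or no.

Answer: yes

Derivation:
Step 1: union(2, 4) -> merged; set of 2 now {2, 4}
Step 2: union(5, 1) -> merged; set of 5 now {1, 5}
Step 3: union(2, 5) -> merged; set of 2 now {1, 2, 4, 5}
Step 4: union(1, 4) -> already same set; set of 1 now {1, 2, 4, 5}
Step 5: find(4) -> no change; set of 4 is {1, 2, 4, 5}
Set of 5: {1, 2, 4, 5}; 1 is a member.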